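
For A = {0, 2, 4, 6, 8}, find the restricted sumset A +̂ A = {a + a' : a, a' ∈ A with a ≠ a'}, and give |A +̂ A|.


Restricted sumset: A +̂ A = {a + a' : a ∈ A, a' ∈ A, a ≠ a'}.
Equivalently, take A + A and drop any sum 2a that is achievable ONLY as a + a for a ∈ A (i.e. sums representable only with equal summands).
Enumerate pairs (a, a') with a < a' (symmetric, so each unordered pair gives one sum; this covers all a ≠ a'):
  0 + 2 = 2
  0 + 4 = 4
  0 + 6 = 6
  0 + 8 = 8
  2 + 4 = 6
  2 + 6 = 8
  2 + 8 = 10
  4 + 6 = 10
  4 + 8 = 12
  6 + 8 = 14
Collected distinct sums: {2, 4, 6, 8, 10, 12, 14}
|A +̂ A| = 7
(Reference bound: |A +̂ A| ≥ 2|A| - 3 for |A| ≥ 2, with |A| = 5 giving ≥ 7.)

|A +̂ A| = 7


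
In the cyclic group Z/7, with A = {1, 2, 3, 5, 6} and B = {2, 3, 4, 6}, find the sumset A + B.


Work in Z/7Z: reduce every sum a + b modulo 7.
Enumerate all 20 pairs:
a = 1: 1+2=3, 1+3=4, 1+4=5, 1+6=0
a = 2: 2+2=4, 2+3=5, 2+4=6, 2+6=1
a = 3: 3+2=5, 3+3=6, 3+4=0, 3+6=2
a = 5: 5+2=0, 5+3=1, 5+4=2, 5+6=4
a = 6: 6+2=1, 6+3=2, 6+4=3, 6+6=5
Distinct residues collected: {0, 1, 2, 3, 4, 5, 6}
|A + B| = 7 (out of 7 total residues).

A + B = {0, 1, 2, 3, 4, 5, 6}


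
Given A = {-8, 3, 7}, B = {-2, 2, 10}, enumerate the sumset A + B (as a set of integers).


A + B = {a + b : a ∈ A, b ∈ B}.
Enumerate all |A|·|B| = 3·3 = 9 pairs (a, b) and collect distinct sums.
a = -8: -8+-2=-10, -8+2=-6, -8+10=2
a = 3: 3+-2=1, 3+2=5, 3+10=13
a = 7: 7+-2=5, 7+2=9, 7+10=17
Collecting distinct sums: A + B = {-10, -6, 1, 2, 5, 9, 13, 17}
|A + B| = 8

A + B = {-10, -6, 1, 2, 5, 9, 13, 17}


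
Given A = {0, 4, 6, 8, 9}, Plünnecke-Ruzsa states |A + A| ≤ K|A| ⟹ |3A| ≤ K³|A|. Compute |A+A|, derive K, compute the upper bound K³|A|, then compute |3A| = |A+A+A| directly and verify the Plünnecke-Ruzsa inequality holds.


|A| = 5.
Step 1: Compute A + A by enumerating all 25 pairs.
A + A = {0, 4, 6, 8, 9, 10, 12, 13, 14, 15, 16, 17, 18}, so |A + A| = 13.
Step 2: Doubling constant K = |A + A|/|A| = 13/5 = 13/5 ≈ 2.6000.
Step 3: Plünnecke-Ruzsa gives |3A| ≤ K³·|A| = (2.6000)³ · 5 ≈ 87.8800.
Step 4: Compute 3A = A + A + A directly by enumerating all triples (a,b,c) ∈ A³; |3A| = 22.
Step 5: Check 22 ≤ 87.8800? Yes ✓.

K = 13/5, Plünnecke-Ruzsa bound K³|A| ≈ 87.8800, |3A| = 22, inequality holds.


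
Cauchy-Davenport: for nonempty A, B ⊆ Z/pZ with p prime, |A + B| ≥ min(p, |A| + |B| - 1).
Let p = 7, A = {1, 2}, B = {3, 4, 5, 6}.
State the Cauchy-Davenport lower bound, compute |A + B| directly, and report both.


Cauchy-Davenport: |A + B| ≥ min(p, |A| + |B| - 1) for A, B nonempty in Z/pZ.
|A| = 2, |B| = 4, p = 7.
CD lower bound = min(7, 2 + 4 - 1) = min(7, 5) = 5.
Compute A + B mod 7 directly:
a = 1: 1+3=4, 1+4=5, 1+5=6, 1+6=0
a = 2: 2+3=5, 2+4=6, 2+5=0, 2+6=1
A + B = {0, 1, 4, 5, 6}, so |A + B| = 5.
Verify: 5 ≥ 5? Yes ✓.

CD lower bound = 5, actual |A + B| = 5.


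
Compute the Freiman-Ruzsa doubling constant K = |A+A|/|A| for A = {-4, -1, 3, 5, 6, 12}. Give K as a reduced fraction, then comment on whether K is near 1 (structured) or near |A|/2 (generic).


|A| = 6.
Compute A + A by enumerating all 36 pairs.
A + A = {-8, -5, -2, -1, 1, 2, 4, 5, 6, 8, 9, 10, 11, 12, 15, 17, 18, 24}, so |A + A| = 18.
K = |A + A| / |A| = 18/6 = 3/1 ≈ 3.0000.
Reference: AP of size 6 gives K = 11/6 ≈ 1.8333; a fully generic set of size 6 gives K ≈ 3.5000.

|A| = 6, |A + A| = 18, K = 18/6 = 3/1.


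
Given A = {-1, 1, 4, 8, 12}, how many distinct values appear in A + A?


A + A = {a + a' : a, a' ∈ A}; |A| = 5.
General bounds: 2|A| - 1 ≤ |A + A| ≤ |A|(|A|+1)/2, i.e. 9 ≤ |A + A| ≤ 15.
Lower bound 2|A|-1 is attained iff A is an arithmetic progression.
Enumerate sums a + a' for a ≤ a' (symmetric, so this suffices):
a = -1: -1+-1=-2, -1+1=0, -1+4=3, -1+8=7, -1+12=11
a = 1: 1+1=2, 1+4=5, 1+8=9, 1+12=13
a = 4: 4+4=8, 4+8=12, 4+12=16
a = 8: 8+8=16, 8+12=20
a = 12: 12+12=24
Distinct sums: {-2, 0, 2, 3, 5, 7, 8, 9, 11, 12, 13, 16, 20, 24}
|A + A| = 14

|A + A| = 14


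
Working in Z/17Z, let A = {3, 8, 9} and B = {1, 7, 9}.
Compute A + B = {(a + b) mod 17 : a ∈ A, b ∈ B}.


Work in Z/17Z: reduce every sum a + b modulo 17.
Enumerate all 9 pairs:
a = 3: 3+1=4, 3+7=10, 3+9=12
a = 8: 8+1=9, 8+7=15, 8+9=0
a = 9: 9+1=10, 9+7=16, 9+9=1
Distinct residues collected: {0, 1, 4, 9, 10, 12, 15, 16}
|A + B| = 8 (out of 17 total residues).

A + B = {0, 1, 4, 9, 10, 12, 15, 16}


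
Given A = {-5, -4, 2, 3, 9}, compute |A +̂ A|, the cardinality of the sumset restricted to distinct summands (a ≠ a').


Restricted sumset: A +̂ A = {a + a' : a ∈ A, a' ∈ A, a ≠ a'}.
Equivalently, take A + A and drop any sum 2a that is achievable ONLY as a + a for a ∈ A (i.e. sums representable only with equal summands).
Enumerate pairs (a, a') with a < a' (symmetric, so each unordered pair gives one sum; this covers all a ≠ a'):
  -5 + -4 = -9
  -5 + 2 = -3
  -5 + 3 = -2
  -5 + 9 = 4
  -4 + 2 = -2
  -4 + 3 = -1
  -4 + 9 = 5
  2 + 3 = 5
  2 + 9 = 11
  3 + 9 = 12
Collected distinct sums: {-9, -3, -2, -1, 4, 5, 11, 12}
|A +̂ A| = 8
(Reference bound: |A +̂ A| ≥ 2|A| - 3 for |A| ≥ 2, with |A| = 5 giving ≥ 7.)

|A +̂ A| = 8


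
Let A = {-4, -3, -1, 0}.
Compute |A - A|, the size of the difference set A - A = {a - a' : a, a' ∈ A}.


A - A = {a - a' : a, a' ∈ A}; |A| = 4.
Bounds: 2|A|-1 ≤ |A - A| ≤ |A|² - |A| + 1, i.e. 7 ≤ |A - A| ≤ 13.
Note: 0 ∈ A - A always (from a - a). The set is symmetric: if d ∈ A - A then -d ∈ A - A.
Enumerate nonzero differences d = a - a' with a > a' (then include -d):
Positive differences: {1, 2, 3, 4}
Full difference set: {0} ∪ (positive diffs) ∪ (negative diffs).
|A - A| = 1 + 2·4 = 9 (matches direct enumeration: 9).

|A - A| = 9


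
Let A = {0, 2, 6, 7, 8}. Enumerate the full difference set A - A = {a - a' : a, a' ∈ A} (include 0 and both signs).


A - A = {a - a' : a, a' ∈ A}.
Compute a - a' for each ordered pair (a, a'):
a = 0: 0-0=0, 0-2=-2, 0-6=-6, 0-7=-7, 0-8=-8
a = 2: 2-0=2, 2-2=0, 2-6=-4, 2-7=-5, 2-8=-6
a = 6: 6-0=6, 6-2=4, 6-6=0, 6-7=-1, 6-8=-2
a = 7: 7-0=7, 7-2=5, 7-6=1, 7-7=0, 7-8=-1
a = 8: 8-0=8, 8-2=6, 8-6=2, 8-7=1, 8-8=0
Collecting distinct values (and noting 0 appears from a-a):
A - A = {-8, -7, -6, -5, -4, -2, -1, 0, 1, 2, 4, 5, 6, 7, 8}
|A - A| = 15

A - A = {-8, -7, -6, -5, -4, -2, -1, 0, 1, 2, 4, 5, 6, 7, 8}


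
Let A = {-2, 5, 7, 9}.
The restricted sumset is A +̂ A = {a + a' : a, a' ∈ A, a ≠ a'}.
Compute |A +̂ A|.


Restricted sumset: A +̂ A = {a + a' : a ∈ A, a' ∈ A, a ≠ a'}.
Equivalently, take A + A and drop any sum 2a that is achievable ONLY as a + a for a ∈ A (i.e. sums representable only with equal summands).
Enumerate pairs (a, a') with a < a' (symmetric, so each unordered pair gives one sum; this covers all a ≠ a'):
  -2 + 5 = 3
  -2 + 7 = 5
  -2 + 9 = 7
  5 + 7 = 12
  5 + 9 = 14
  7 + 9 = 16
Collected distinct sums: {3, 5, 7, 12, 14, 16}
|A +̂ A| = 6
(Reference bound: |A +̂ A| ≥ 2|A| - 3 for |A| ≥ 2, with |A| = 4 giving ≥ 5.)

|A +̂ A| = 6


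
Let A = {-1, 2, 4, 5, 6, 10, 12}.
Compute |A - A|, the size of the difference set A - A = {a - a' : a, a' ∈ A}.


A - A = {a - a' : a, a' ∈ A}; |A| = 7.
Bounds: 2|A|-1 ≤ |A - A| ≤ |A|² - |A| + 1, i.e. 13 ≤ |A - A| ≤ 43.
Note: 0 ∈ A - A always (from a - a). The set is symmetric: if d ∈ A - A then -d ∈ A - A.
Enumerate nonzero differences d = a - a' with a > a' (then include -d):
Positive differences: {1, 2, 3, 4, 5, 6, 7, 8, 10, 11, 13}
Full difference set: {0} ∪ (positive diffs) ∪ (negative diffs).
|A - A| = 1 + 2·11 = 23 (matches direct enumeration: 23).

|A - A| = 23


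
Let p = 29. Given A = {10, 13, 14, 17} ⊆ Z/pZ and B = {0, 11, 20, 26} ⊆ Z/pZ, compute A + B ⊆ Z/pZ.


Work in Z/29Z: reduce every sum a + b modulo 29.
Enumerate all 16 pairs:
a = 10: 10+0=10, 10+11=21, 10+20=1, 10+26=7
a = 13: 13+0=13, 13+11=24, 13+20=4, 13+26=10
a = 14: 14+0=14, 14+11=25, 14+20=5, 14+26=11
a = 17: 17+0=17, 17+11=28, 17+20=8, 17+26=14
Distinct residues collected: {1, 4, 5, 7, 8, 10, 11, 13, 14, 17, 21, 24, 25, 28}
|A + B| = 14 (out of 29 total residues).

A + B = {1, 4, 5, 7, 8, 10, 11, 13, 14, 17, 21, 24, 25, 28}


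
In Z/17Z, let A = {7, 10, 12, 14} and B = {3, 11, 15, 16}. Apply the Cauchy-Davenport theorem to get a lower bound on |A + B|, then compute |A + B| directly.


Cauchy-Davenport: |A + B| ≥ min(p, |A| + |B| - 1) for A, B nonempty in Z/pZ.
|A| = 4, |B| = 4, p = 17.
CD lower bound = min(17, 4 + 4 - 1) = min(17, 7) = 7.
Compute A + B mod 17 directly:
a = 7: 7+3=10, 7+11=1, 7+15=5, 7+16=6
a = 10: 10+3=13, 10+11=4, 10+15=8, 10+16=9
a = 12: 12+3=15, 12+11=6, 12+15=10, 12+16=11
a = 14: 14+3=0, 14+11=8, 14+15=12, 14+16=13
A + B = {0, 1, 4, 5, 6, 8, 9, 10, 11, 12, 13, 15}, so |A + B| = 12.
Verify: 12 ≥ 7? Yes ✓.

CD lower bound = 7, actual |A + B| = 12.


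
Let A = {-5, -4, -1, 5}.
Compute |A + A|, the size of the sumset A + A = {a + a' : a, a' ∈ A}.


A + A = {a + a' : a, a' ∈ A}; |A| = 4.
General bounds: 2|A| - 1 ≤ |A + A| ≤ |A|(|A|+1)/2, i.e. 7 ≤ |A + A| ≤ 10.
Lower bound 2|A|-1 is attained iff A is an arithmetic progression.
Enumerate sums a + a' for a ≤ a' (symmetric, so this suffices):
a = -5: -5+-5=-10, -5+-4=-9, -5+-1=-6, -5+5=0
a = -4: -4+-4=-8, -4+-1=-5, -4+5=1
a = -1: -1+-1=-2, -1+5=4
a = 5: 5+5=10
Distinct sums: {-10, -9, -8, -6, -5, -2, 0, 1, 4, 10}
|A + A| = 10

|A + A| = 10


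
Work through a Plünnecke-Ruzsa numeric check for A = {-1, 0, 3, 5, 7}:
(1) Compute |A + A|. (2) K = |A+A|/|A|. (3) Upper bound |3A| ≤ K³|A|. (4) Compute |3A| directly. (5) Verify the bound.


|A| = 5.
Step 1: Compute A + A by enumerating all 25 pairs.
A + A = {-2, -1, 0, 2, 3, 4, 5, 6, 7, 8, 10, 12, 14}, so |A + A| = 13.
Step 2: Doubling constant K = |A + A|/|A| = 13/5 = 13/5 ≈ 2.6000.
Step 3: Plünnecke-Ruzsa gives |3A| ≤ K³·|A| = (2.6000)³ · 5 ≈ 87.8800.
Step 4: Compute 3A = A + A + A directly by enumerating all triples (a,b,c) ∈ A³; |3A| = 22.
Step 5: Check 22 ≤ 87.8800? Yes ✓.

K = 13/5, Plünnecke-Ruzsa bound K³|A| ≈ 87.8800, |3A| = 22, inequality holds.


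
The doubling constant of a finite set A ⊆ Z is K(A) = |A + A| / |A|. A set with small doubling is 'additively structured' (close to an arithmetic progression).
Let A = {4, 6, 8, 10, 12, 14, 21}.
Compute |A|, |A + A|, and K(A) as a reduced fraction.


|A| = 7.
Compute A + A by enumerating all 49 pairs.
A + A = {8, 10, 12, 14, 16, 18, 20, 22, 24, 25, 26, 27, 28, 29, 31, 33, 35, 42}, so |A + A| = 18.
K = |A + A| / |A| = 18/7 (already in lowest terms) ≈ 2.5714.
Reference: AP of size 7 gives K = 13/7 ≈ 1.8571; a fully generic set of size 7 gives K ≈ 4.0000.

|A| = 7, |A + A| = 18, K = 18/7.


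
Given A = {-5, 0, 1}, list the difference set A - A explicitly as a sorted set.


A - A = {a - a' : a, a' ∈ A}.
Compute a - a' for each ordered pair (a, a'):
a = -5: -5--5=0, -5-0=-5, -5-1=-6
a = 0: 0--5=5, 0-0=0, 0-1=-1
a = 1: 1--5=6, 1-0=1, 1-1=0
Collecting distinct values (and noting 0 appears from a-a):
A - A = {-6, -5, -1, 0, 1, 5, 6}
|A - A| = 7

A - A = {-6, -5, -1, 0, 1, 5, 6}


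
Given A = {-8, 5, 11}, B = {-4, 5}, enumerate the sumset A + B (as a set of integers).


A + B = {a + b : a ∈ A, b ∈ B}.
Enumerate all |A|·|B| = 3·2 = 6 pairs (a, b) and collect distinct sums.
a = -8: -8+-4=-12, -8+5=-3
a = 5: 5+-4=1, 5+5=10
a = 11: 11+-4=7, 11+5=16
Collecting distinct sums: A + B = {-12, -3, 1, 7, 10, 16}
|A + B| = 6

A + B = {-12, -3, 1, 7, 10, 16}


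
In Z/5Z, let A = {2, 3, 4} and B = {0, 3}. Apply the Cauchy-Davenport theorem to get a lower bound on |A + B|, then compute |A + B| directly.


Cauchy-Davenport: |A + B| ≥ min(p, |A| + |B| - 1) for A, B nonempty in Z/pZ.
|A| = 3, |B| = 2, p = 5.
CD lower bound = min(5, 3 + 2 - 1) = min(5, 4) = 4.
Compute A + B mod 5 directly:
a = 2: 2+0=2, 2+3=0
a = 3: 3+0=3, 3+3=1
a = 4: 4+0=4, 4+3=2
A + B = {0, 1, 2, 3, 4}, so |A + B| = 5.
Verify: 5 ≥ 4? Yes ✓.

CD lower bound = 4, actual |A + B| = 5.


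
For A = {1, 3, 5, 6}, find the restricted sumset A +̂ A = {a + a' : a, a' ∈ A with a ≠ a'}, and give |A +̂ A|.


Restricted sumset: A +̂ A = {a + a' : a ∈ A, a' ∈ A, a ≠ a'}.
Equivalently, take A + A and drop any sum 2a that is achievable ONLY as a + a for a ∈ A (i.e. sums representable only with equal summands).
Enumerate pairs (a, a') with a < a' (symmetric, so each unordered pair gives one sum; this covers all a ≠ a'):
  1 + 3 = 4
  1 + 5 = 6
  1 + 6 = 7
  3 + 5 = 8
  3 + 6 = 9
  5 + 6 = 11
Collected distinct sums: {4, 6, 7, 8, 9, 11}
|A +̂ A| = 6
(Reference bound: |A +̂ A| ≥ 2|A| - 3 for |A| ≥ 2, with |A| = 4 giving ≥ 5.)

|A +̂ A| = 6


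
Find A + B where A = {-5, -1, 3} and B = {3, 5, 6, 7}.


A + B = {a + b : a ∈ A, b ∈ B}.
Enumerate all |A|·|B| = 3·4 = 12 pairs (a, b) and collect distinct sums.
a = -5: -5+3=-2, -5+5=0, -5+6=1, -5+7=2
a = -1: -1+3=2, -1+5=4, -1+6=5, -1+7=6
a = 3: 3+3=6, 3+5=8, 3+6=9, 3+7=10
Collecting distinct sums: A + B = {-2, 0, 1, 2, 4, 5, 6, 8, 9, 10}
|A + B| = 10

A + B = {-2, 0, 1, 2, 4, 5, 6, 8, 9, 10}


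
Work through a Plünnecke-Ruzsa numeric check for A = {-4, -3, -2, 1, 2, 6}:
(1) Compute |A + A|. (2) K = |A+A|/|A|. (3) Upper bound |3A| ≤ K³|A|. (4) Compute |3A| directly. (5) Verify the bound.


|A| = 6.
Step 1: Compute A + A by enumerating all 36 pairs.
A + A = {-8, -7, -6, -5, -4, -3, -2, -1, 0, 2, 3, 4, 7, 8, 12}, so |A + A| = 15.
Step 2: Doubling constant K = |A + A|/|A| = 15/6 = 15/6 ≈ 2.5000.
Step 3: Plünnecke-Ruzsa gives |3A| ≤ K³·|A| = (2.5000)³ · 6 ≈ 93.7500.
Step 4: Compute 3A = A + A + A directly by enumerating all triples (a,b,c) ∈ A³; |3A| = 25.
Step 5: Check 25 ≤ 93.7500? Yes ✓.

K = 15/6, Plünnecke-Ruzsa bound K³|A| ≈ 93.7500, |3A| = 25, inequality holds.


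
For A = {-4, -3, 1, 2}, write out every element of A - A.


A - A = {a - a' : a, a' ∈ A}.
Compute a - a' for each ordered pair (a, a'):
a = -4: -4--4=0, -4--3=-1, -4-1=-5, -4-2=-6
a = -3: -3--4=1, -3--3=0, -3-1=-4, -3-2=-5
a = 1: 1--4=5, 1--3=4, 1-1=0, 1-2=-1
a = 2: 2--4=6, 2--3=5, 2-1=1, 2-2=0
Collecting distinct values (and noting 0 appears from a-a):
A - A = {-6, -5, -4, -1, 0, 1, 4, 5, 6}
|A - A| = 9

A - A = {-6, -5, -4, -1, 0, 1, 4, 5, 6}


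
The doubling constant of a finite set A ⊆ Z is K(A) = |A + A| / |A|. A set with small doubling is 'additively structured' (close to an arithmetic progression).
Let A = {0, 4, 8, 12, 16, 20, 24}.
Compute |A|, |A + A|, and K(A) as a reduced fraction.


|A| = 7.
Compute A + A by enumerating all 49 pairs.
A + A = {0, 4, 8, 12, 16, 20, 24, 28, 32, 36, 40, 44, 48}, so |A + A| = 13.
K = |A + A| / |A| = 13/7 (already in lowest terms) ≈ 1.8571.
Reference: AP of size 7 gives K = 13/7 ≈ 1.8571; a fully generic set of size 7 gives K ≈ 4.0000.

|A| = 7, |A + A| = 13, K = 13/7.


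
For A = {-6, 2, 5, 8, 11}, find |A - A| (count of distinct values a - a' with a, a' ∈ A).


A - A = {a - a' : a, a' ∈ A}; |A| = 5.
Bounds: 2|A|-1 ≤ |A - A| ≤ |A|² - |A| + 1, i.e. 9 ≤ |A - A| ≤ 21.
Note: 0 ∈ A - A always (from a - a). The set is symmetric: if d ∈ A - A then -d ∈ A - A.
Enumerate nonzero differences d = a - a' with a > a' (then include -d):
Positive differences: {3, 6, 8, 9, 11, 14, 17}
Full difference set: {0} ∪ (positive diffs) ∪ (negative diffs).
|A - A| = 1 + 2·7 = 15 (matches direct enumeration: 15).

|A - A| = 15


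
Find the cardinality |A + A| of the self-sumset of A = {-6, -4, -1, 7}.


A + A = {a + a' : a, a' ∈ A}; |A| = 4.
General bounds: 2|A| - 1 ≤ |A + A| ≤ |A|(|A|+1)/2, i.e. 7 ≤ |A + A| ≤ 10.
Lower bound 2|A|-1 is attained iff A is an arithmetic progression.
Enumerate sums a + a' for a ≤ a' (symmetric, so this suffices):
a = -6: -6+-6=-12, -6+-4=-10, -6+-1=-7, -6+7=1
a = -4: -4+-4=-8, -4+-1=-5, -4+7=3
a = -1: -1+-1=-2, -1+7=6
a = 7: 7+7=14
Distinct sums: {-12, -10, -8, -7, -5, -2, 1, 3, 6, 14}
|A + A| = 10

|A + A| = 10


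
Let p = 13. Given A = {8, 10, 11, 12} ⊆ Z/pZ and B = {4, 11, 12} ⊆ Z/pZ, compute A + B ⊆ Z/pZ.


Work in Z/13Z: reduce every sum a + b modulo 13.
Enumerate all 12 pairs:
a = 8: 8+4=12, 8+11=6, 8+12=7
a = 10: 10+4=1, 10+11=8, 10+12=9
a = 11: 11+4=2, 11+11=9, 11+12=10
a = 12: 12+4=3, 12+11=10, 12+12=11
Distinct residues collected: {1, 2, 3, 6, 7, 8, 9, 10, 11, 12}
|A + B| = 10 (out of 13 total residues).

A + B = {1, 2, 3, 6, 7, 8, 9, 10, 11, 12}


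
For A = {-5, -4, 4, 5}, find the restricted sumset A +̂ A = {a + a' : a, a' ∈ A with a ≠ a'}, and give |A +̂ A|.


Restricted sumset: A +̂ A = {a + a' : a ∈ A, a' ∈ A, a ≠ a'}.
Equivalently, take A + A and drop any sum 2a that is achievable ONLY as a + a for a ∈ A (i.e. sums representable only with equal summands).
Enumerate pairs (a, a') with a < a' (symmetric, so each unordered pair gives one sum; this covers all a ≠ a'):
  -5 + -4 = -9
  -5 + 4 = -1
  -5 + 5 = 0
  -4 + 4 = 0
  -4 + 5 = 1
  4 + 5 = 9
Collected distinct sums: {-9, -1, 0, 1, 9}
|A +̂ A| = 5
(Reference bound: |A +̂ A| ≥ 2|A| - 3 for |A| ≥ 2, with |A| = 4 giving ≥ 5.)

|A +̂ A| = 5


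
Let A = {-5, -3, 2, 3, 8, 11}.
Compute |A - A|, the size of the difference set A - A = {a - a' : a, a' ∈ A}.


A - A = {a - a' : a, a' ∈ A}; |A| = 6.
Bounds: 2|A|-1 ≤ |A - A| ≤ |A|² - |A| + 1, i.e. 11 ≤ |A - A| ≤ 31.
Note: 0 ∈ A - A always (from a - a). The set is symmetric: if d ∈ A - A then -d ∈ A - A.
Enumerate nonzero differences d = a - a' with a > a' (then include -d):
Positive differences: {1, 2, 3, 5, 6, 7, 8, 9, 11, 13, 14, 16}
Full difference set: {0} ∪ (positive diffs) ∪ (negative diffs).
|A - A| = 1 + 2·12 = 25 (matches direct enumeration: 25).

|A - A| = 25


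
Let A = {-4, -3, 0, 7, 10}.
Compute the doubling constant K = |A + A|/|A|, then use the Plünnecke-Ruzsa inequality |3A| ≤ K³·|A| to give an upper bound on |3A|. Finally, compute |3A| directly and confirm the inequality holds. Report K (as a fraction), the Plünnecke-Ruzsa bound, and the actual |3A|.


|A| = 5.
Step 1: Compute A + A by enumerating all 25 pairs.
A + A = {-8, -7, -6, -4, -3, 0, 3, 4, 6, 7, 10, 14, 17, 20}, so |A + A| = 14.
Step 2: Doubling constant K = |A + A|/|A| = 14/5 = 14/5 ≈ 2.8000.
Step 3: Plünnecke-Ruzsa gives |3A| ≤ K³·|A| = (2.8000)³ · 5 ≈ 109.7600.
Step 4: Compute 3A = A + A + A directly by enumerating all triples (a,b,c) ∈ A³; |3A| = 28.
Step 5: Check 28 ≤ 109.7600? Yes ✓.

K = 14/5, Plünnecke-Ruzsa bound K³|A| ≈ 109.7600, |3A| = 28, inequality holds.


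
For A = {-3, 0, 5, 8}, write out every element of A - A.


A - A = {a - a' : a, a' ∈ A}.
Compute a - a' for each ordered pair (a, a'):
a = -3: -3--3=0, -3-0=-3, -3-5=-8, -3-8=-11
a = 0: 0--3=3, 0-0=0, 0-5=-5, 0-8=-8
a = 5: 5--3=8, 5-0=5, 5-5=0, 5-8=-3
a = 8: 8--3=11, 8-0=8, 8-5=3, 8-8=0
Collecting distinct values (and noting 0 appears from a-a):
A - A = {-11, -8, -5, -3, 0, 3, 5, 8, 11}
|A - A| = 9

A - A = {-11, -8, -5, -3, 0, 3, 5, 8, 11}


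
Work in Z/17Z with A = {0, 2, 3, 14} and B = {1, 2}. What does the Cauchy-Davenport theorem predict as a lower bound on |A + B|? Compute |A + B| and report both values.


Cauchy-Davenport: |A + B| ≥ min(p, |A| + |B| - 1) for A, B nonempty in Z/pZ.
|A| = 4, |B| = 2, p = 17.
CD lower bound = min(17, 4 + 2 - 1) = min(17, 5) = 5.
Compute A + B mod 17 directly:
a = 0: 0+1=1, 0+2=2
a = 2: 2+1=3, 2+2=4
a = 3: 3+1=4, 3+2=5
a = 14: 14+1=15, 14+2=16
A + B = {1, 2, 3, 4, 5, 15, 16}, so |A + B| = 7.
Verify: 7 ≥ 5? Yes ✓.

CD lower bound = 5, actual |A + B| = 7.


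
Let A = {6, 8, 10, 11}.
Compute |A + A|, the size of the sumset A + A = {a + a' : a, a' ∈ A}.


A + A = {a + a' : a, a' ∈ A}; |A| = 4.
General bounds: 2|A| - 1 ≤ |A + A| ≤ |A|(|A|+1)/2, i.e. 7 ≤ |A + A| ≤ 10.
Lower bound 2|A|-1 is attained iff A is an arithmetic progression.
Enumerate sums a + a' for a ≤ a' (symmetric, so this suffices):
a = 6: 6+6=12, 6+8=14, 6+10=16, 6+11=17
a = 8: 8+8=16, 8+10=18, 8+11=19
a = 10: 10+10=20, 10+11=21
a = 11: 11+11=22
Distinct sums: {12, 14, 16, 17, 18, 19, 20, 21, 22}
|A + A| = 9

|A + A| = 9


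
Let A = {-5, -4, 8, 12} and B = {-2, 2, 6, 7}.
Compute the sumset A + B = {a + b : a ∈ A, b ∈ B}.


A + B = {a + b : a ∈ A, b ∈ B}.
Enumerate all |A|·|B| = 4·4 = 16 pairs (a, b) and collect distinct sums.
a = -5: -5+-2=-7, -5+2=-3, -5+6=1, -5+7=2
a = -4: -4+-2=-6, -4+2=-2, -4+6=2, -4+7=3
a = 8: 8+-2=6, 8+2=10, 8+6=14, 8+7=15
a = 12: 12+-2=10, 12+2=14, 12+6=18, 12+7=19
Collecting distinct sums: A + B = {-7, -6, -3, -2, 1, 2, 3, 6, 10, 14, 15, 18, 19}
|A + B| = 13

A + B = {-7, -6, -3, -2, 1, 2, 3, 6, 10, 14, 15, 18, 19}


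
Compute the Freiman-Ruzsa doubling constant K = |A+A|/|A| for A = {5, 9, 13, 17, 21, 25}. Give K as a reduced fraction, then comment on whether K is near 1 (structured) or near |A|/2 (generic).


|A| = 6.
Compute A + A by enumerating all 36 pairs.
A + A = {10, 14, 18, 22, 26, 30, 34, 38, 42, 46, 50}, so |A + A| = 11.
K = |A + A| / |A| = 11/6 (already in lowest terms) ≈ 1.8333.
Reference: AP of size 6 gives K = 11/6 ≈ 1.8333; a fully generic set of size 6 gives K ≈ 3.5000.

|A| = 6, |A + A| = 11, K = 11/6.


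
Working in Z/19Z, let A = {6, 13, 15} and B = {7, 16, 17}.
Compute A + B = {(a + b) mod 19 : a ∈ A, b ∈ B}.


Work in Z/19Z: reduce every sum a + b modulo 19.
Enumerate all 9 pairs:
a = 6: 6+7=13, 6+16=3, 6+17=4
a = 13: 13+7=1, 13+16=10, 13+17=11
a = 15: 15+7=3, 15+16=12, 15+17=13
Distinct residues collected: {1, 3, 4, 10, 11, 12, 13}
|A + B| = 7 (out of 19 total residues).

A + B = {1, 3, 4, 10, 11, 12, 13}


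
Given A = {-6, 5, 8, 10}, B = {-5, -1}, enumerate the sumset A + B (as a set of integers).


A + B = {a + b : a ∈ A, b ∈ B}.
Enumerate all |A|·|B| = 4·2 = 8 pairs (a, b) and collect distinct sums.
a = -6: -6+-5=-11, -6+-1=-7
a = 5: 5+-5=0, 5+-1=4
a = 8: 8+-5=3, 8+-1=7
a = 10: 10+-5=5, 10+-1=9
Collecting distinct sums: A + B = {-11, -7, 0, 3, 4, 5, 7, 9}
|A + B| = 8

A + B = {-11, -7, 0, 3, 4, 5, 7, 9}


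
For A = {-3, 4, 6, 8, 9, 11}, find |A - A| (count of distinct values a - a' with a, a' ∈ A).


A - A = {a - a' : a, a' ∈ A}; |A| = 6.
Bounds: 2|A|-1 ≤ |A - A| ≤ |A|² - |A| + 1, i.e. 11 ≤ |A - A| ≤ 31.
Note: 0 ∈ A - A always (from a - a). The set is symmetric: if d ∈ A - A then -d ∈ A - A.
Enumerate nonzero differences d = a - a' with a > a' (then include -d):
Positive differences: {1, 2, 3, 4, 5, 7, 9, 11, 12, 14}
Full difference set: {0} ∪ (positive diffs) ∪ (negative diffs).
|A - A| = 1 + 2·10 = 21 (matches direct enumeration: 21).

|A - A| = 21


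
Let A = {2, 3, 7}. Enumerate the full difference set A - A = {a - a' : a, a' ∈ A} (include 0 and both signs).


A - A = {a - a' : a, a' ∈ A}.
Compute a - a' for each ordered pair (a, a'):
a = 2: 2-2=0, 2-3=-1, 2-7=-5
a = 3: 3-2=1, 3-3=0, 3-7=-4
a = 7: 7-2=5, 7-3=4, 7-7=0
Collecting distinct values (and noting 0 appears from a-a):
A - A = {-5, -4, -1, 0, 1, 4, 5}
|A - A| = 7

A - A = {-5, -4, -1, 0, 1, 4, 5}


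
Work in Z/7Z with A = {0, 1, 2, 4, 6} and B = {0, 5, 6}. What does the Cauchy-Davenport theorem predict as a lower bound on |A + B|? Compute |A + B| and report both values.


Cauchy-Davenport: |A + B| ≥ min(p, |A| + |B| - 1) for A, B nonempty in Z/pZ.
|A| = 5, |B| = 3, p = 7.
CD lower bound = min(7, 5 + 3 - 1) = min(7, 7) = 7.
Compute A + B mod 7 directly:
a = 0: 0+0=0, 0+5=5, 0+6=6
a = 1: 1+0=1, 1+5=6, 1+6=0
a = 2: 2+0=2, 2+5=0, 2+6=1
a = 4: 4+0=4, 4+5=2, 4+6=3
a = 6: 6+0=6, 6+5=4, 6+6=5
A + B = {0, 1, 2, 3, 4, 5, 6}, so |A + B| = 7.
Verify: 7 ≥ 7? Yes ✓.

CD lower bound = 7, actual |A + B| = 7.


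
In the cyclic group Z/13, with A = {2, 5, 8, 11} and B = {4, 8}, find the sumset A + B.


Work in Z/13Z: reduce every sum a + b modulo 13.
Enumerate all 8 pairs:
a = 2: 2+4=6, 2+8=10
a = 5: 5+4=9, 5+8=0
a = 8: 8+4=12, 8+8=3
a = 11: 11+4=2, 11+8=6
Distinct residues collected: {0, 2, 3, 6, 9, 10, 12}
|A + B| = 7 (out of 13 total residues).

A + B = {0, 2, 3, 6, 9, 10, 12}


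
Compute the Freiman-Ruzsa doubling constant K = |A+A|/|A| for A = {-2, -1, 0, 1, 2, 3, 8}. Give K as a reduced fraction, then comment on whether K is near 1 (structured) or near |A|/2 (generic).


|A| = 7.
Compute A + A by enumerating all 49 pairs.
A + A = {-4, -3, -2, -1, 0, 1, 2, 3, 4, 5, 6, 7, 8, 9, 10, 11, 16}, so |A + A| = 17.
K = |A + A| / |A| = 17/7 (already in lowest terms) ≈ 2.4286.
Reference: AP of size 7 gives K = 13/7 ≈ 1.8571; a fully generic set of size 7 gives K ≈ 4.0000.

|A| = 7, |A + A| = 17, K = 17/7.


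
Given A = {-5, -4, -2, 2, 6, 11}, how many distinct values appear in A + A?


A + A = {a + a' : a, a' ∈ A}; |A| = 6.
General bounds: 2|A| - 1 ≤ |A + A| ≤ |A|(|A|+1)/2, i.e. 11 ≤ |A + A| ≤ 21.
Lower bound 2|A|-1 is attained iff A is an arithmetic progression.
Enumerate sums a + a' for a ≤ a' (symmetric, so this suffices):
a = -5: -5+-5=-10, -5+-4=-9, -5+-2=-7, -5+2=-3, -5+6=1, -5+11=6
a = -4: -4+-4=-8, -4+-2=-6, -4+2=-2, -4+6=2, -4+11=7
a = -2: -2+-2=-4, -2+2=0, -2+6=4, -2+11=9
a = 2: 2+2=4, 2+6=8, 2+11=13
a = 6: 6+6=12, 6+11=17
a = 11: 11+11=22
Distinct sums: {-10, -9, -8, -7, -6, -4, -3, -2, 0, 1, 2, 4, 6, 7, 8, 9, 12, 13, 17, 22}
|A + A| = 20

|A + A| = 20


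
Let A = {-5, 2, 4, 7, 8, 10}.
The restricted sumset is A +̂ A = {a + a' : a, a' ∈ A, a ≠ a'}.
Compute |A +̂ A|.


Restricted sumset: A +̂ A = {a + a' : a ∈ A, a' ∈ A, a ≠ a'}.
Equivalently, take A + A and drop any sum 2a that is achievable ONLY as a + a for a ∈ A (i.e. sums representable only with equal summands).
Enumerate pairs (a, a') with a < a' (symmetric, so each unordered pair gives one sum; this covers all a ≠ a'):
  -5 + 2 = -3
  -5 + 4 = -1
  -5 + 7 = 2
  -5 + 8 = 3
  -5 + 10 = 5
  2 + 4 = 6
  2 + 7 = 9
  2 + 8 = 10
  2 + 10 = 12
  4 + 7 = 11
  4 + 8 = 12
  4 + 10 = 14
  7 + 8 = 15
  7 + 10 = 17
  8 + 10 = 18
Collected distinct sums: {-3, -1, 2, 3, 5, 6, 9, 10, 11, 12, 14, 15, 17, 18}
|A +̂ A| = 14
(Reference bound: |A +̂ A| ≥ 2|A| - 3 for |A| ≥ 2, with |A| = 6 giving ≥ 9.)

|A +̂ A| = 14


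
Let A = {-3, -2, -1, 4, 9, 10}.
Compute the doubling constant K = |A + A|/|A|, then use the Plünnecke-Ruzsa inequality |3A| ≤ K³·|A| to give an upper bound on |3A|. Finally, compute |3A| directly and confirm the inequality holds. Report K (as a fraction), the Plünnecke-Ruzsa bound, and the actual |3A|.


|A| = 6.
Step 1: Compute A + A by enumerating all 36 pairs.
A + A = {-6, -5, -4, -3, -2, 1, 2, 3, 6, 7, 8, 9, 13, 14, 18, 19, 20}, so |A + A| = 17.
Step 2: Doubling constant K = |A + A|/|A| = 17/6 = 17/6 ≈ 2.8333.
Step 3: Plünnecke-Ruzsa gives |3A| ≤ K³·|A| = (2.8333)³ · 6 ≈ 136.4722.
Step 4: Compute 3A = A + A + A directly by enumerating all triples (a,b,c) ∈ A³; |3A| = 34.
Step 5: Check 34 ≤ 136.4722? Yes ✓.

K = 17/6, Plünnecke-Ruzsa bound K³|A| ≈ 136.4722, |3A| = 34, inequality holds.


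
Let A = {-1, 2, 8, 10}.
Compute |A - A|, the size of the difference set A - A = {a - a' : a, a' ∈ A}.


A - A = {a - a' : a, a' ∈ A}; |A| = 4.
Bounds: 2|A|-1 ≤ |A - A| ≤ |A|² - |A| + 1, i.e. 7 ≤ |A - A| ≤ 13.
Note: 0 ∈ A - A always (from a - a). The set is symmetric: if d ∈ A - A then -d ∈ A - A.
Enumerate nonzero differences d = a - a' with a > a' (then include -d):
Positive differences: {2, 3, 6, 8, 9, 11}
Full difference set: {0} ∪ (positive diffs) ∪ (negative diffs).
|A - A| = 1 + 2·6 = 13 (matches direct enumeration: 13).

|A - A| = 13


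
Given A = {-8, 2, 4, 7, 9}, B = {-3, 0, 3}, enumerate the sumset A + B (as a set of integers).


A + B = {a + b : a ∈ A, b ∈ B}.
Enumerate all |A|·|B| = 5·3 = 15 pairs (a, b) and collect distinct sums.
a = -8: -8+-3=-11, -8+0=-8, -8+3=-5
a = 2: 2+-3=-1, 2+0=2, 2+3=5
a = 4: 4+-3=1, 4+0=4, 4+3=7
a = 7: 7+-3=4, 7+0=7, 7+3=10
a = 9: 9+-3=6, 9+0=9, 9+3=12
Collecting distinct sums: A + B = {-11, -8, -5, -1, 1, 2, 4, 5, 6, 7, 9, 10, 12}
|A + B| = 13

A + B = {-11, -8, -5, -1, 1, 2, 4, 5, 6, 7, 9, 10, 12}


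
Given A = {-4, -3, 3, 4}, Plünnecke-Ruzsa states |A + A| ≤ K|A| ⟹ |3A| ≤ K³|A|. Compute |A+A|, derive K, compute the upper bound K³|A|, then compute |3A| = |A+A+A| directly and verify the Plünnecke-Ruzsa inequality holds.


|A| = 4.
Step 1: Compute A + A by enumerating all 16 pairs.
A + A = {-8, -7, -6, -1, 0, 1, 6, 7, 8}, so |A + A| = 9.
Step 2: Doubling constant K = |A + A|/|A| = 9/4 = 9/4 ≈ 2.2500.
Step 3: Plünnecke-Ruzsa gives |3A| ≤ K³·|A| = (2.2500)³ · 4 ≈ 45.5625.
Step 4: Compute 3A = A + A + A directly by enumerating all triples (a,b,c) ∈ A³; |3A| = 16.
Step 5: Check 16 ≤ 45.5625? Yes ✓.

K = 9/4, Plünnecke-Ruzsa bound K³|A| ≈ 45.5625, |3A| = 16, inequality holds.


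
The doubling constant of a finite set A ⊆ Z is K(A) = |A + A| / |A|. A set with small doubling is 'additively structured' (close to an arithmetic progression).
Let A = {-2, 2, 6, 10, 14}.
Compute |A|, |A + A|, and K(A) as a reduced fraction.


|A| = 5.
Compute A + A by enumerating all 25 pairs.
A + A = {-4, 0, 4, 8, 12, 16, 20, 24, 28}, so |A + A| = 9.
K = |A + A| / |A| = 9/5 (already in lowest terms) ≈ 1.8000.
Reference: AP of size 5 gives K = 9/5 ≈ 1.8000; a fully generic set of size 5 gives K ≈ 3.0000.

|A| = 5, |A + A| = 9, K = 9/5.


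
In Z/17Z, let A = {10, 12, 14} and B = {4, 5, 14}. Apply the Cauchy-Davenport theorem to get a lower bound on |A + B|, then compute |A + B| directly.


Cauchy-Davenport: |A + B| ≥ min(p, |A| + |B| - 1) for A, B nonempty in Z/pZ.
|A| = 3, |B| = 3, p = 17.
CD lower bound = min(17, 3 + 3 - 1) = min(17, 5) = 5.
Compute A + B mod 17 directly:
a = 10: 10+4=14, 10+5=15, 10+14=7
a = 12: 12+4=16, 12+5=0, 12+14=9
a = 14: 14+4=1, 14+5=2, 14+14=11
A + B = {0, 1, 2, 7, 9, 11, 14, 15, 16}, so |A + B| = 9.
Verify: 9 ≥ 5? Yes ✓.

CD lower bound = 5, actual |A + B| = 9.


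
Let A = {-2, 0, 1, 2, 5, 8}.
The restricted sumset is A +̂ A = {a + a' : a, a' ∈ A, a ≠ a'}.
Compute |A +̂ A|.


Restricted sumset: A +̂ A = {a + a' : a ∈ A, a' ∈ A, a ≠ a'}.
Equivalently, take A + A and drop any sum 2a that is achievable ONLY as a + a for a ∈ A (i.e. sums representable only with equal summands).
Enumerate pairs (a, a') with a < a' (symmetric, so each unordered pair gives one sum; this covers all a ≠ a'):
  -2 + 0 = -2
  -2 + 1 = -1
  -2 + 2 = 0
  -2 + 5 = 3
  -2 + 8 = 6
  0 + 1 = 1
  0 + 2 = 2
  0 + 5 = 5
  0 + 8 = 8
  1 + 2 = 3
  1 + 5 = 6
  1 + 8 = 9
  2 + 5 = 7
  2 + 8 = 10
  5 + 8 = 13
Collected distinct sums: {-2, -1, 0, 1, 2, 3, 5, 6, 7, 8, 9, 10, 13}
|A +̂ A| = 13
(Reference bound: |A +̂ A| ≥ 2|A| - 3 for |A| ≥ 2, with |A| = 6 giving ≥ 9.)

|A +̂ A| = 13


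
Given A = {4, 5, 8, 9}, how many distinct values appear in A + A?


A + A = {a + a' : a, a' ∈ A}; |A| = 4.
General bounds: 2|A| - 1 ≤ |A + A| ≤ |A|(|A|+1)/2, i.e. 7 ≤ |A + A| ≤ 10.
Lower bound 2|A|-1 is attained iff A is an arithmetic progression.
Enumerate sums a + a' for a ≤ a' (symmetric, so this suffices):
a = 4: 4+4=8, 4+5=9, 4+8=12, 4+9=13
a = 5: 5+5=10, 5+8=13, 5+9=14
a = 8: 8+8=16, 8+9=17
a = 9: 9+9=18
Distinct sums: {8, 9, 10, 12, 13, 14, 16, 17, 18}
|A + A| = 9

|A + A| = 9


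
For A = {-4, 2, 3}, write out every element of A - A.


A - A = {a - a' : a, a' ∈ A}.
Compute a - a' for each ordered pair (a, a'):
a = -4: -4--4=0, -4-2=-6, -4-3=-7
a = 2: 2--4=6, 2-2=0, 2-3=-1
a = 3: 3--4=7, 3-2=1, 3-3=0
Collecting distinct values (and noting 0 appears from a-a):
A - A = {-7, -6, -1, 0, 1, 6, 7}
|A - A| = 7

A - A = {-7, -6, -1, 0, 1, 6, 7}


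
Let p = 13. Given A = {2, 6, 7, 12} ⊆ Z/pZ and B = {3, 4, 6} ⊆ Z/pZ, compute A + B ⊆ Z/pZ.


Work in Z/13Z: reduce every sum a + b modulo 13.
Enumerate all 12 pairs:
a = 2: 2+3=5, 2+4=6, 2+6=8
a = 6: 6+3=9, 6+4=10, 6+6=12
a = 7: 7+3=10, 7+4=11, 7+6=0
a = 12: 12+3=2, 12+4=3, 12+6=5
Distinct residues collected: {0, 2, 3, 5, 6, 8, 9, 10, 11, 12}
|A + B| = 10 (out of 13 total residues).

A + B = {0, 2, 3, 5, 6, 8, 9, 10, 11, 12}


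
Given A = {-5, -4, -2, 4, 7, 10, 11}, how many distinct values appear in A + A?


A + A = {a + a' : a, a' ∈ A}; |A| = 7.
General bounds: 2|A| - 1 ≤ |A + A| ≤ |A|(|A|+1)/2, i.e. 13 ≤ |A + A| ≤ 28.
Lower bound 2|A|-1 is attained iff A is an arithmetic progression.
Enumerate sums a + a' for a ≤ a' (symmetric, so this suffices):
a = -5: -5+-5=-10, -5+-4=-9, -5+-2=-7, -5+4=-1, -5+7=2, -5+10=5, -5+11=6
a = -4: -4+-4=-8, -4+-2=-6, -4+4=0, -4+7=3, -4+10=6, -4+11=7
a = -2: -2+-2=-4, -2+4=2, -2+7=5, -2+10=8, -2+11=9
a = 4: 4+4=8, 4+7=11, 4+10=14, 4+11=15
a = 7: 7+7=14, 7+10=17, 7+11=18
a = 10: 10+10=20, 10+11=21
a = 11: 11+11=22
Distinct sums: {-10, -9, -8, -7, -6, -4, -1, 0, 2, 3, 5, 6, 7, 8, 9, 11, 14, 15, 17, 18, 20, 21, 22}
|A + A| = 23

|A + A| = 23


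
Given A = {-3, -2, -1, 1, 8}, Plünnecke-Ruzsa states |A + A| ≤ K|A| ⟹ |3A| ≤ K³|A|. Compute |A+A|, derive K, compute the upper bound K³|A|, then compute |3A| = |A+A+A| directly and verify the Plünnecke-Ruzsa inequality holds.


|A| = 5.
Step 1: Compute A + A by enumerating all 25 pairs.
A + A = {-6, -5, -4, -3, -2, -1, 0, 2, 5, 6, 7, 9, 16}, so |A + A| = 13.
Step 2: Doubling constant K = |A + A|/|A| = 13/5 = 13/5 ≈ 2.6000.
Step 3: Plünnecke-Ruzsa gives |3A| ≤ K³·|A| = (2.6000)³ · 5 ≈ 87.8800.
Step 4: Compute 3A = A + A + A directly by enumerating all triples (a,b,c) ∈ A³; |3A| = 24.
Step 5: Check 24 ≤ 87.8800? Yes ✓.

K = 13/5, Plünnecke-Ruzsa bound K³|A| ≈ 87.8800, |3A| = 24, inequality holds.


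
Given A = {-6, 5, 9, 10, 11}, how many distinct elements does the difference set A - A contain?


A - A = {a - a' : a, a' ∈ A}; |A| = 5.
Bounds: 2|A|-1 ≤ |A - A| ≤ |A|² - |A| + 1, i.e. 9 ≤ |A - A| ≤ 21.
Note: 0 ∈ A - A always (from a - a). The set is symmetric: if d ∈ A - A then -d ∈ A - A.
Enumerate nonzero differences d = a - a' with a > a' (then include -d):
Positive differences: {1, 2, 4, 5, 6, 11, 15, 16, 17}
Full difference set: {0} ∪ (positive diffs) ∪ (negative diffs).
|A - A| = 1 + 2·9 = 19 (matches direct enumeration: 19).

|A - A| = 19


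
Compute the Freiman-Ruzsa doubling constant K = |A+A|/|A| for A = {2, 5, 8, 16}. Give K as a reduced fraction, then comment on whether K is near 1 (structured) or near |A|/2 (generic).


|A| = 4.
Compute A + A by enumerating all 16 pairs.
A + A = {4, 7, 10, 13, 16, 18, 21, 24, 32}, so |A + A| = 9.
K = |A + A| / |A| = 9/4 (already in lowest terms) ≈ 2.2500.
Reference: AP of size 4 gives K = 7/4 ≈ 1.7500; a fully generic set of size 4 gives K ≈ 2.5000.

|A| = 4, |A + A| = 9, K = 9/4.


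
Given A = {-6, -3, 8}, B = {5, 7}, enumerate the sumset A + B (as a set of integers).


A + B = {a + b : a ∈ A, b ∈ B}.
Enumerate all |A|·|B| = 3·2 = 6 pairs (a, b) and collect distinct sums.
a = -6: -6+5=-1, -6+7=1
a = -3: -3+5=2, -3+7=4
a = 8: 8+5=13, 8+7=15
Collecting distinct sums: A + B = {-1, 1, 2, 4, 13, 15}
|A + B| = 6

A + B = {-1, 1, 2, 4, 13, 15}


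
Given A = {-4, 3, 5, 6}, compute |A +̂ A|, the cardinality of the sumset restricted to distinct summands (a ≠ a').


Restricted sumset: A +̂ A = {a + a' : a ∈ A, a' ∈ A, a ≠ a'}.
Equivalently, take A + A and drop any sum 2a that is achievable ONLY as a + a for a ∈ A (i.e. sums representable only with equal summands).
Enumerate pairs (a, a') with a < a' (symmetric, so each unordered pair gives one sum; this covers all a ≠ a'):
  -4 + 3 = -1
  -4 + 5 = 1
  -4 + 6 = 2
  3 + 5 = 8
  3 + 6 = 9
  5 + 6 = 11
Collected distinct sums: {-1, 1, 2, 8, 9, 11}
|A +̂ A| = 6
(Reference bound: |A +̂ A| ≥ 2|A| - 3 for |A| ≥ 2, with |A| = 4 giving ≥ 5.)

|A +̂ A| = 6


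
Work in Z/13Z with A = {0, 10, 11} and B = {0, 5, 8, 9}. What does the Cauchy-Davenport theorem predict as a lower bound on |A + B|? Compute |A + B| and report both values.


Cauchy-Davenport: |A + B| ≥ min(p, |A| + |B| - 1) for A, B nonempty in Z/pZ.
|A| = 3, |B| = 4, p = 13.
CD lower bound = min(13, 3 + 4 - 1) = min(13, 6) = 6.
Compute A + B mod 13 directly:
a = 0: 0+0=0, 0+5=5, 0+8=8, 0+9=9
a = 10: 10+0=10, 10+5=2, 10+8=5, 10+9=6
a = 11: 11+0=11, 11+5=3, 11+8=6, 11+9=7
A + B = {0, 2, 3, 5, 6, 7, 8, 9, 10, 11}, so |A + B| = 10.
Verify: 10 ≥ 6? Yes ✓.

CD lower bound = 6, actual |A + B| = 10.


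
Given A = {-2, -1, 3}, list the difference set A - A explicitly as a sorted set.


A - A = {a - a' : a, a' ∈ A}.
Compute a - a' for each ordered pair (a, a'):
a = -2: -2--2=0, -2--1=-1, -2-3=-5
a = -1: -1--2=1, -1--1=0, -1-3=-4
a = 3: 3--2=5, 3--1=4, 3-3=0
Collecting distinct values (and noting 0 appears from a-a):
A - A = {-5, -4, -1, 0, 1, 4, 5}
|A - A| = 7

A - A = {-5, -4, -1, 0, 1, 4, 5}


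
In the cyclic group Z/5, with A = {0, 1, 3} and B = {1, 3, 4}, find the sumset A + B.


Work in Z/5Z: reduce every sum a + b modulo 5.
Enumerate all 9 pairs:
a = 0: 0+1=1, 0+3=3, 0+4=4
a = 1: 1+1=2, 1+3=4, 1+4=0
a = 3: 3+1=4, 3+3=1, 3+4=2
Distinct residues collected: {0, 1, 2, 3, 4}
|A + B| = 5 (out of 5 total residues).

A + B = {0, 1, 2, 3, 4}


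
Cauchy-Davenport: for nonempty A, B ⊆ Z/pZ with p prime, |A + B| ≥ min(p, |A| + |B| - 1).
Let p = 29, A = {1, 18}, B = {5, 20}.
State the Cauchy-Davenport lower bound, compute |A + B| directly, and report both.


Cauchy-Davenport: |A + B| ≥ min(p, |A| + |B| - 1) for A, B nonempty in Z/pZ.
|A| = 2, |B| = 2, p = 29.
CD lower bound = min(29, 2 + 2 - 1) = min(29, 3) = 3.
Compute A + B mod 29 directly:
a = 1: 1+5=6, 1+20=21
a = 18: 18+5=23, 18+20=9
A + B = {6, 9, 21, 23}, so |A + B| = 4.
Verify: 4 ≥ 3? Yes ✓.

CD lower bound = 3, actual |A + B| = 4.


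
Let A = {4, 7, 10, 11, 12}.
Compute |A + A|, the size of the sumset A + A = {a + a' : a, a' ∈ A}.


A + A = {a + a' : a, a' ∈ A}; |A| = 5.
General bounds: 2|A| - 1 ≤ |A + A| ≤ |A|(|A|+1)/2, i.e. 9 ≤ |A + A| ≤ 15.
Lower bound 2|A|-1 is attained iff A is an arithmetic progression.
Enumerate sums a + a' for a ≤ a' (symmetric, so this suffices):
a = 4: 4+4=8, 4+7=11, 4+10=14, 4+11=15, 4+12=16
a = 7: 7+7=14, 7+10=17, 7+11=18, 7+12=19
a = 10: 10+10=20, 10+11=21, 10+12=22
a = 11: 11+11=22, 11+12=23
a = 12: 12+12=24
Distinct sums: {8, 11, 14, 15, 16, 17, 18, 19, 20, 21, 22, 23, 24}
|A + A| = 13

|A + A| = 13


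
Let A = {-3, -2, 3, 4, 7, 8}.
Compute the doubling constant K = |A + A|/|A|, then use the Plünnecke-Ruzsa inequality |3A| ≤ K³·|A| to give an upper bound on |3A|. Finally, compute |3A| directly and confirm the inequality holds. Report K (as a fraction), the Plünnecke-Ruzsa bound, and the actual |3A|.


|A| = 6.
Step 1: Compute A + A by enumerating all 36 pairs.
A + A = {-6, -5, -4, 0, 1, 2, 4, 5, 6, 7, 8, 10, 11, 12, 14, 15, 16}, so |A + A| = 17.
Step 2: Doubling constant K = |A + A|/|A| = 17/6 = 17/6 ≈ 2.8333.
Step 3: Plünnecke-Ruzsa gives |3A| ≤ K³·|A| = (2.8333)³ · 6 ≈ 136.4722.
Step 4: Compute 3A = A + A + A directly by enumerating all triples (a,b,c) ∈ A³; |3A| = 32.
Step 5: Check 32 ≤ 136.4722? Yes ✓.

K = 17/6, Plünnecke-Ruzsa bound K³|A| ≈ 136.4722, |3A| = 32, inequality holds.


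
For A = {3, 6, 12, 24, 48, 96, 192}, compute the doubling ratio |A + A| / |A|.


|A| = 7.
Compute A + A by enumerating all 49 pairs.
A + A = {6, 9, 12, 15, 18, 24, 27, 30, 36, 48, 51, 54, 60, 72, 96, 99, 102, 108, 120, 144, 192, 195, 198, 204, 216, 240, 288, 384}, so |A + A| = 28.
K = |A + A| / |A| = 28/7 = 4/1 ≈ 4.0000.
Reference: AP of size 7 gives K = 13/7 ≈ 1.8571; a fully generic set of size 7 gives K ≈ 4.0000.

|A| = 7, |A + A| = 28, K = 28/7 = 4/1.


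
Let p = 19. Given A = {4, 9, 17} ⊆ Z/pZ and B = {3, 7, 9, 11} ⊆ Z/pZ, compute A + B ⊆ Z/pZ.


Work in Z/19Z: reduce every sum a + b modulo 19.
Enumerate all 12 pairs:
a = 4: 4+3=7, 4+7=11, 4+9=13, 4+11=15
a = 9: 9+3=12, 9+7=16, 9+9=18, 9+11=1
a = 17: 17+3=1, 17+7=5, 17+9=7, 17+11=9
Distinct residues collected: {1, 5, 7, 9, 11, 12, 13, 15, 16, 18}
|A + B| = 10 (out of 19 total residues).

A + B = {1, 5, 7, 9, 11, 12, 13, 15, 16, 18}


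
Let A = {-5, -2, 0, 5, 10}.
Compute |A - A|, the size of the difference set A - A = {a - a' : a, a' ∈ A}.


A - A = {a - a' : a, a' ∈ A}; |A| = 5.
Bounds: 2|A|-1 ≤ |A - A| ≤ |A|² - |A| + 1, i.e. 9 ≤ |A - A| ≤ 21.
Note: 0 ∈ A - A always (from a - a). The set is symmetric: if d ∈ A - A then -d ∈ A - A.
Enumerate nonzero differences d = a - a' with a > a' (then include -d):
Positive differences: {2, 3, 5, 7, 10, 12, 15}
Full difference set: {0} ∪ (positive diffs) ∪ (negative diffs).
|A - A| = 1 + 2·7 = 15 (matches direct enumeration: 15).

|A - A| = 15
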